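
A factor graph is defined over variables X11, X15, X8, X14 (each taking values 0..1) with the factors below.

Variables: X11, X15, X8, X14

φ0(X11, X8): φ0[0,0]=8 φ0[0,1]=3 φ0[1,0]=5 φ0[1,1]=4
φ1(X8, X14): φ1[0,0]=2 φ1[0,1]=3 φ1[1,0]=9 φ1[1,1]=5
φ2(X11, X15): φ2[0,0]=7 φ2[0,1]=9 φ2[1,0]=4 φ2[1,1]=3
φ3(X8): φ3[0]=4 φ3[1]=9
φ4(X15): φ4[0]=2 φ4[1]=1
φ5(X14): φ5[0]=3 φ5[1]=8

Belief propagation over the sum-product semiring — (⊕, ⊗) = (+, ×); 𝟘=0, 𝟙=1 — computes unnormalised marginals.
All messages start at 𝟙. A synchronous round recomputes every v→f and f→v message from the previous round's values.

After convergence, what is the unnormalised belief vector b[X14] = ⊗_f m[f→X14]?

init: all messages = 𝟙 over 2 values
r1 m[φ0→X11] = [11, 9]
r1 m[φ0→X8] = [13, 7]
r1 m[φ1→X8] = [5, 14]
r1 m[φ1→X14] = [11, 8]
r1 m[φ2→X11] = [16, 7]
r1 m[φ2→X15] = [11, 12]
r1 m[φ3→X8] = [4, 9]
r1 m[φ4→X15] = [2, 1]
r1 m[φ5→X14] = [3, 8]
r1 m[X11→φ0] = [1, 1]
r1 m[X11→φ2] = [1, 1]
r1 m[X15→φ2] = [1, 1]
r1 m[X15→φ4] = [1, 1]
r1 m[X8→φ0] = [1, 1]
r1 m[X8→φ1] = [1, 1]
r1 m[X8→φ3] = [1, 1]
r1 m[X14→φ1] = [1, 1]
r1 m[X14→φ5] = [1, 1]
r2 m[φ0→X11] = [11, 9]
r2 m[φ0→X8] = [13, 7]
r2 m[φ1→X8] = [5, 14]
r2 m[φ1→X14] = [11, 8]
r2 m[φ2→X11] = [16, 7]
r2 m[φ2→X15] = [11, 12]
r2 m[φ3→X8] = [4, 9]
r2 m[φ4→X15] = [2, 1]
r2 m[φ5→X14] = [3, 8]
r2 m[X11→φ0] = [16, 7]
r2 m[X11→φ2] = [11, 9]
r2 m[X15→φ2] = [2, 1]
r2 m[X15→φ4] = [11, 12]
r2 m[X8→φ0] = [20, 126]
r2 m[X8→φ1] = [52, 63]
r2 m[X8→φ3] = [65, 98]
r2 m[X14→φ1] = [3, 8]
r2 m[X14→φ5] = [11, 8]
r3 m[φ0→X11] = [538, 604]
r3 m[φ0→X8] = [163, 76]
r3 m[φ1→X8] = [30, 67]
r3 m[φ1→X14] = [671, 471]
r3 m[φ2→X11] = [23, 11]
r3 m[φ2→X15] = [113, 126]
r3 m[φ3→X8] = [4, 9]
r3 m[φ4→X15] = [2, 1]
r3 m[φ5→X14] = [3, 8]
r3 m[X11→φ0] = [16, 7]
r3 m[X11→φ2] = [11, 9]
r3 m[X15→φ2] = [2, 1]
r3 m[X15→φ4] = [11, 12]
r3 m[X8→φ0] = [20, 126]
r3 m[X8→φ1] = [52, 63]
r3 m[X8→φ3] = [65, 98]
r3 m[X14→φ1] = [3, 8]
r3 m[X14→φ5] = [11, 8]
r4 m[φ0→X11] = [538, 604]
r4 m[φ0→X8] = [163, 76]
r4 m[φ1→X8] = [30, 67]
r4 m[φ1→X14] = [671, 471]
r4 m[φ2→X11] = [23, 11]
r4 m[φ2→X15] = [113, 126]
r4 m[φ3→X8] = [4, 9]
r4 m[φ4→X15] = [2, 1]
r4 m[φ5→X14] = [3, 8]
r4 m[X11→φ0] = [23, 11]
r4 m[X11→φ2] = [538, 604]
r4 m[X15→φ2] = [2, 1]
r4 m[X15→φ4] = [113, 126]
r4 m[X8→φ0] = [120, 603]
r4 m[X8→φ1] = [652, 684]
r4 m[X8→φ3] = [4890, 5092]
r4 m[X14→φ1] = [3, 8]
r4 m[X14→φ5] = [671, 471]
r5 m[φ0→X11] = [2769, 3012]
r5 m[φ0→X8] = [239, 113]
r5 m[φ1→X8] = [30, 67]
r5 m[φ1→X14] = [7460, 5376]
r5 m[φ2→X11] = [23, 11]
r5 m[φ2→X15] = [6182, 6654]
r5 m[φ3→X8] = [4, 9]
r5 m[φ4→X15] = [2, 1]
r5 m[φ5→X14] = [3, 8]
r5 m[X11→φ0] = [23, 11]
r5 m[X11→φ2] = [538, 604]
r5 m[X15→φ2] = [2, 1]
r5 m[X15→φ4] = [113, 126]
r5 m[X8→φ0] = [120, 603]
r5 m[X8→φ1] = [652, 684]
r5 m[X8→φ3] = [4890, 5092]
r5 m[X14→φ1] = [3, 8]
r5 m[X14→φ5] = [671, 471]
r6 m[φ0→X11] = [2769, 3012]
r6 m[φ0→X8] = [239, 113]
r6 m[φ1→X8] = [30, 67]
r6 m[φ1→X14] = [7460, 5376]
r6 m[φ2→X11] = [23, 11]
r6 m[φ2→X15] = [6182, 6654]
r6 m[φ3→X8] = [4, 9]
r6 m[φ4→X15] = [2, 1]
r6 m[φ5→X14] = [3, 8]
r6 m[X11→φ0] = [23, 11]
r6 m[X11→φ2] = [2769, 3012]
r6 m[X15→φ2] = [2, 1]
r6 m[X15→φ4] = [6182, 6654]
r6 m[X8→φ0] = [120, 603]
r6 m[X8→φ1] = [956, 1017]
r6 m[X8→φ3] = [7170, 7571]
r6 m[X14→φ1] = [3, 8]
r6 m[X14→φ5] = [7460, 5376]
r7 m[φ0→X11] = [2769, 3012]
r7 m[φ0→X8] = [239, 113]
r7 m[φ1→X8] = [30, 67]
r7 m[φ1→X14] = [11065, 7953]
r7 m[φ2→X11] = [23, 11]
r7 m[φ2→X15] = [31431, 33957]
r7 m[φ3→X8] = [4, 9]
r7 m[φ4→X15] = [2, 1]
r7 m[φ5→X14] = [3, 8]
r7 m[X11→φ0] = [23, 11]
r7 m[X11→φ2] = [2769, 3012]
r7 m[X15→φ2] = [2, 1]
r7 m[X15→φ4] = [6182, 6654]
r7 m[X8→φ0] = [120, 603]
r7 m[X8→φ1] = [956, 1017]
r7 m[X8→φ3] = [7170, 7571]
r7 m[X14→φ1] = [3, 8]
r7 m[X14→φ5] = [7460, 5376]
r8 m[φ0→X11] = [2769, 3012]
r8 m[φ0→X8] = [239, 113]
r8 m[φ1→X8] = [30, 67]
r8 m[φ1→X14] = [11065, 7953]
r8 m[φ2→X11] = [23, 11]
r8 m[φ2→X15] = [31431, 33957]
r8 m[φ3→X8] = [4, 9]
r8 m[φ4→X15] = [2, 1]
r8 m[φ5→X14] = [3, 8]
r8 m[X11→φ0] = [23, 11]
r8 m[X11→φ2] = [2769, 3012]
r8 m[X15→φ2] = [2, 1]
r8 m[X15→φ4] = [31431, 33957]
r8 m[X8→φ0] = [120, 603]
r8 m[X8→φ1] = [956, 1017]
r8 m[X8→φ3] = [7170, 7571]
r8 m[X14→φ1] = [3, 8]
r8 m[X14→φ5] = [11065, 7953]
r9 m[φ0→X11] = [2769, 3012]
r9 m[φ0→X8] = [239, 113]
r9 m[φ1→X8] = [30, 67]
r9 m[φ1→X14] = [11065, 7953]
r9 m[φ2→X11] = [23, 11]
r9 m[φ2→X15] = [31431, 33957]
r9 m[φ3→X8] = [4, 9]
r9 m[φ4→X15] = [2, 1]
r9 m[φ5→X14] = [3, 8]
r9 m[X11→φ0] = [23, 11]
r9 m[X11→φ2] = [2769, 3012]
r9 m[X15→φ2] = [2, 1]
r9 m[X15→φ4] = [31431, 33957]
r9 m[X8→φ0] = [120, 603]
r9 m[X8→φ1] = [956, 1017]
r9 m[X8→φ3] = [7170, 7571]
r9 m[X14→φ1] = [3, 8]
r9 m[X14→φ5] = [11065, 7953]
fixed point reached at round 9
b[X14] = ⊗ incoming = [33195, 63624]

b[X14] = [33195, 63624]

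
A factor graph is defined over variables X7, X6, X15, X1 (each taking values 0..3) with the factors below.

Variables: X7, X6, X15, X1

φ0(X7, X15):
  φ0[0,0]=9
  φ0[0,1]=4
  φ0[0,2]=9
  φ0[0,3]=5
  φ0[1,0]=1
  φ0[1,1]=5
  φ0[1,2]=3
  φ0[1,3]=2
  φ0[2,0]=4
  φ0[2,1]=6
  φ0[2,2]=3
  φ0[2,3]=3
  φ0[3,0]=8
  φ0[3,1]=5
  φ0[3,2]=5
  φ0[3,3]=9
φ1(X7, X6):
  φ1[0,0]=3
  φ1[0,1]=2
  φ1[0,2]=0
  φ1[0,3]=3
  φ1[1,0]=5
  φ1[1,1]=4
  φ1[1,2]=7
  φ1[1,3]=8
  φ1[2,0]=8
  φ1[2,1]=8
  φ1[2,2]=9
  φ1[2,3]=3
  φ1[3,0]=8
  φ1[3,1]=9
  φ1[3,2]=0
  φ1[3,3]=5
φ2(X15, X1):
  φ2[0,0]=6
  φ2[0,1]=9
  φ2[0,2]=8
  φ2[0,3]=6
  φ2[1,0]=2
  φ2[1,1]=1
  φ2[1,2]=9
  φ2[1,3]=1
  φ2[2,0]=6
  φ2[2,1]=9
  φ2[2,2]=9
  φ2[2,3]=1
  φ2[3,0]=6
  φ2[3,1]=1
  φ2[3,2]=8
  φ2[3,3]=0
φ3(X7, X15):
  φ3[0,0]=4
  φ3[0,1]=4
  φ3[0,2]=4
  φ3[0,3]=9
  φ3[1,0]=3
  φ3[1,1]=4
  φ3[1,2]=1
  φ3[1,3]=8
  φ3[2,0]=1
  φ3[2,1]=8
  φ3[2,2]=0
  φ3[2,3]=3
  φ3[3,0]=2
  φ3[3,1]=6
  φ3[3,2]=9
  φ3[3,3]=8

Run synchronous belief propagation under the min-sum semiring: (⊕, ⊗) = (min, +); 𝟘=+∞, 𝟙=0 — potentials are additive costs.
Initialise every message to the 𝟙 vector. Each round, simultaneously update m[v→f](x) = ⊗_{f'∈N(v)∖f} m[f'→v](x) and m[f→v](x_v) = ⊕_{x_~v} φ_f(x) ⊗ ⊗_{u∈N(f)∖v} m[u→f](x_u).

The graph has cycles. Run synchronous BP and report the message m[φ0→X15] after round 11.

init: all messages = 𝟙 over 4 values
r1 m[φ0→X7] = [4, 1, 3, 5]
r1 m[φ0→X15] = [1, 4, 3, 2]
r1 m[φ1→X7] = [0, 4, 3, 0]
r1 m[φ1→X6] = [3, 2, 0, 3]
r1 m[φ2→X15] = [6, 1, 1, 0]
r1 m[φ2→X1] = [2, 1, 8, 0]
r1 m[φ3→X7] = [4, 1, 0, 2]
r1 m[φ3→X15] = [1, 4, 0, 3]
r1 m[X7→φ0] = [0, 0, 0, 0]
r1 m[X7→φ1] = [0, 0, 0, 0]
r1 m[X7→φ3] = [0, 0, 0, 0]
r1 m[X6→φ1] = [0, 0, 0, 0]
r1 m[X15→φ0] = [0, 0, 0, 0]
r1 m[X15→φ2] = [0, 0, 0, 0]
r1 m[X15→φ3] = [0, 0, 0, 0]
r1 m[X1→φ2] = [0, 0, 0, 0]
r2 m[φ0→X7] = [4, 1, 3, 5]
r2 m[φ0→X15] = [1, 4, 3, 2]
r2 m[φ1→X7] = [0, 4, 3, 0]
r2 m[φ1→X6] = [3, 2, 0, 3]
r2 m[φ2→X15] = [6, 1, 1, 0]
r2 m[φ2→X1] = [2, 1, 8, 0]
r2 m[φ3→X7] = [4, 1, 0, 2]
r2 m[φ3→X15] = [1, 4, 0, 3]
r2 m[X7→φ0] = [4, 5, 3, 2]
r2 m[X7→φ1] = [8, 2, 3, 7]
r2 m[X7→φ3] = [4, 5, 6, 5]
r2 m[X6→φ1] = [0, 0, 0, 0]
r2 m[X15→φ0] = [7, 5, 1, 3]
r2 m[X15→φ2] = [2, 8, 3, 5]
r2 m[X15→φ3] = [7, 5, 4, 2]
r2 m[X1→φ2] = [0, 0, 0, 0]
r3 m[φ0→X7] = [8, 4, 4, 6]
r3 m[φ0→X15] = [6, 7, 6, 6]
r3 m[φ1→X7] = [0, 4, 3, 0]
r3 m[φ1→X6] = [7, 6, 7, 6]
r3 m[φ2→X15] = [6, 1, 1, 0]
r3 m[φ2→X1] = [8, 6, 10, 4]
r3 m[φ3→X7] = [8, 5, 4, 9]
r3 m[φ3→X15] = [7, 8, 6, 9]
r3 m[X7→φ0] = [4, 5, 3, 2]
r3 m[X7→φ1] = [8, 2, 3, 7]
r3 m[X7→φ3] = [4, 5, 6, 5]
r3 m[X6→φ1] = [0, 0, 0, 0]
r3 m[X15→φ0] = [7, 5, 1, 3]
r3 m[X15→φ2] = [2, 8, 3, 5]
r3 m[X15→φ3] = [7, 5, 4, 2]
r3 m[X1→φ2] = [0, 0, 0, 0]
r4 m[φ0→X7] = [8, 4, 4, 6]
r4 m[φ0→X15] = [6, 7, 6, 6]
r4 m[φ1→X7] = [0, 4, 3, 0]
r4 m[φ1→X6] = [7, 6, 7, 6]
r4 m[φ2→X15] = [6, 1, 1, 0]
r4 m[φ2→X1] = [8, 6, 10, 4]
r4 m[φ3→X7] = [8, 5, 4, 9]
r4 m[φ3→X15] = [7, 8, 6, 9]
r4 m[X7→φ0] = [8, 9, 7, 9]
r4 m[X7→φ1] = [16, 9, 8, 15]
r4 m[X7→φ3] = [8, 8, 7, 6]
r4 m[X6→φ1] = [0, 0, 0, 0]
r4 m[X15→φ0] = [13, 9, 7, 9]
r4 m[X15→φ2] = [13, 15, 12, 15]
r4 m[X15→φ3] = [12, 8, 7, 6]
r4 m[X1→φ2] = [0, 0, 0, 0]
r5 m[φ0→X7] = [13, 10, 10, 12]
r5 m[φ0→X15] = [10, 12, 10, 10]
r5 m[φ1→X7] = [0, 4, 3, 0]
r5 m[φ1→X6] = [14, 13, 15, 11]
r5 m[φ2→X15] = [6, 1, 1, 0]
r5 m[φ2→X1] = [17, 16, 21, 13]
r5 m[φ3→X7] = [11, 8, 7, 14]
r5 m[φ3→X15] = [8, 12, 7, 10]
r5 m[X7→φ0] = [8, 9, 7, 9]
r5 m[X7→φ1] = [16, 9, 8, 15]
r5 m[X7→φ3] = [8, 8, 7, 6]
r5 m[X6→φ1] = [0, 0, 0, 0]
r5 m[X15→φ0] = [13, 9, 7, 9]
r5 m[X15→φ2] = [13, 15, 12, 15]
r5 m[X15→φ3] = [12, 8, 7, 6]
r5 m[X1→φ2] = [0, 0, 0, 0]
r6 m[φ0→X7] = [13, 10, 10, 12]
r6 m[φ0→X15] = [10, 12, 10, 10]
r6 m[φ1→X7] = [0, 4, 3, 0]
r6 m[φ1→X6] = [14, 13, 15, 11]
r6 m[φ2→X15] = [6, 1, 1, 0]
r6 m[φ2→X1] = [17, 16, 21, 13]
r6 m[φ3→X7] = [11, 8, 7, 14]
r6 m[φ3→X15] = [8, 12, 7, 10]
r6 m[X7→φ0] = [11, 12, 10, 14]
r6 m[X7→φ1] = [24, 18, 17, 26]
r6 m[X7→φ3] = [13, 14, 13, 12]
r6 m[X6→φ1] = [0, 0, 0, 0]
r6 m[X15→φ0] = [14, 13, 8, 10]
r6 m[X15→φ2] = [18, 24, 17, 20]
r6 m[X15→φ3] = [16, 13, 11, 10]
r6 m[X1→φ2] = [0, 0, 0, 0]
r7 m[φ0→X7] = [15, 11, 11, 13]
r7 m[φ0→X15] = [13, 15, 13, 13]
r7 m[φ1→X7] = [0, 4, 3, 0]
r7 m[φ1→X6] = [23, 22, 24, 20]
r7 m[φ2→X15] = [6, 1, 1, 0]
r7 m[φ2→X1] = [23, 21, 26, 18]
r7 m[φ3→X7] = [15, 12, 11, 18]
r7 m[φ3→X15] = [14, 17, 13, 16]
r7 m[X7→φ0] = [11, 12, 10, 14]
r7 m[X7→φ1] = [24, 18, 17, 26]
r7 m[X7→φ3] = [13, 14, 13, 12]
r7 m[X6→φ1] = [0, 0, 0, 0]
r7 m[X15→φ0] = [14, 13, 8, 10]
r7 m[X15→φ2] = [18, 24, 17, 20]
r7 m[X15→φ3] = [16, 13, 11, 10]
r7 m[X1→φ2] = [0, 0, 0, 0]
r8 m[φ0→X7] = [15, 11, 11, 13]
r8 m[φ0→X15] = [13, 15, 13, 13]
r8 m[φ1→X7] = [0, 4, 3, 0]
r8 m[φ1→X6] = [23, 22, 24, 20]
r8 m[φ2→X15] = [6, 1, 1, 0]
r8 m[φ2→X1] = [23, 21, 26, 18]
r8 m[φ3→X7] = [15, 12, 11, 18]
r8 m[φ3→X15] = [14, 17, 13, 16]
r8 m[X7→φ0] = [15, 16, 14, 18]
r8 m[X7→φ1] = [30, 23, 22, 31]
r8 m[X7→φ3] = [15, 15, 14, 13]
r8 m[X6→φ1] = [0, 0, 0, 0]
r8 m[X15→φ0] = [20, 18, 14, 16]
r8 m[X15→φ2] = [27, 32, 26, 29]
r8 m[X15→φ3] = [19, 16, 14, 13]
r8 m[X1→φ2] = [0, 0, 0, 0]
r9 m[φ0→X7] = [21, 17, 17, 19]
r9 m[φ0→X15] = [17, 19, 17, 17]
r9 m[φ1→X7] = [0, 4, 3, 0]
r9 m[φ1→X6] = [28, 27, 30, 25]
r9 m[φ2→X15] = [6, 1, 1, 0]
r9 m[φ2→X1] = [32, 30, 35, 27]
r9 m[φ3→X7] = [18, 15, 14, 21]
r9 m[φ3→X15] = [15, 19, 14, 17]
r9 m[X7→φ0] = [15, 16, 14, 18]
r9 m[X7→φ1] = [30, 23, 22, 31]
r9 m[X7→φ3] = [15, 15, 14, 13]
r9 m[X6→φ1] = [0, 0, 0, 0]
r9 m[X15→φ0] = [20, 18, 14, 16]
r9 m[X15→φ2] = [27, 32, 26, 29]
r9 m[X15→φ3] = [19, 16, 14, 13]
r9 m[X1→φ2] = [0, 0, 0, 0]
r10 m[φ0→X7] = [21, 17, 17, 19]
r10 m[φ0→X15] = [17, 19, 17, 17]
r10 m[φ1→X7] = [0, 4, 3, 0]
r10 m[φ1→X6] = [28, 27, 30, 25]
r10 m[φ2→X15] = [6, 1, 1, 0]
r10 m[φ2→X1] = [32, 30, 35, 27]
r10 m[φ3→X7] = [18, 15, 14, 21]
r10 m[φ3→X15] = [15, 19, 14, 17]
r10 m[X7→φ0] = [18, 19, 17, 21]
r10 m[X7→φ1] = [39, 32, 31, 40]
r10 m[X7→φ3] = [21, 21, 20, 19]
r10 m[X6→φ1] = [0, 0, 0, 0]
r10 m[X15→φ0] = [21, 20, 15, 17]
r10 m[X15→φ2] = [32, 38, 31, 34]
r10 m[X15→φ3] = [23, 20, 18, 17]
r10 m[X1→φ2] = [0, 0, 0, 0]
r11 m[φ0→X7] = [22, 18, 18, 20]
r11 m[φ0→X15] = [20, 22, 20, 20]
r11 m[φ1→X7] = [0, 4, 3, 0]
r11 m[φ1→X6] = [37, 36, 39, 34]
r11 m[φ2→X15] = [6, 1, 1, 0]
r11 m[φ2→X1] = [37, 35, 40, 32]
r11 m[φ3→X7] = [22, 19, 18, 25]
r11 m[φ3→X15] = [21, 25, 20, 23]
r11 m[X7→φ0] = [18, 19, 17, 21]
r11 m[X7→φ1] = [39, 32, 31, 40]
r11 m[X7→φ3] = [21, 21, 20, 19]
r11 m[X6→φ1] = [0, 0, 0, 0]
r11 m[X15→φ0] = [21, 20, 15, 17]
r11 m[X15→φ2] = [32, 38, 31, 34]
r11 m[X15→φ3] = [23, 20, 18, 17]
r11 m[X1→φ2] = [0, 0, 0, 0]

message @ round 11 = [20, 22, 20, 20]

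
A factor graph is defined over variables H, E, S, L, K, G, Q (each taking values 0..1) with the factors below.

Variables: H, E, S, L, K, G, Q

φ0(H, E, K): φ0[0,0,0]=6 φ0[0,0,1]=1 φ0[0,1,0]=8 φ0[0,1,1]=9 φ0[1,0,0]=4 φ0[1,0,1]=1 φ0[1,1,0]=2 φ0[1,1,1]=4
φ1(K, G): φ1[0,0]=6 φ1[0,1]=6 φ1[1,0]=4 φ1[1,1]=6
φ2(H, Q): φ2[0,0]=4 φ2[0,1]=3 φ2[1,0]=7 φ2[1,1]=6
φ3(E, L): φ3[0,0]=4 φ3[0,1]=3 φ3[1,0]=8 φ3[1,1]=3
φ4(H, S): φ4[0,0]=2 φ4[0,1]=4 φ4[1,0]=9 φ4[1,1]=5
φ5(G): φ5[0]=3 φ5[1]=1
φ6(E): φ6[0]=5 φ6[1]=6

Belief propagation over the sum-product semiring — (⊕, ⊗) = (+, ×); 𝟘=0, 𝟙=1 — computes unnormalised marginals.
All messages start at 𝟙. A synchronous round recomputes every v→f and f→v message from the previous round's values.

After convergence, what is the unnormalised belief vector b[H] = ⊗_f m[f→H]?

init: all messages = 𝟙 over 2 values
r1 m[φ0→H] = [24, 11]
r1 m[φ0→E] = [12, 23]
r1 m[φ0→K] = [20, 15]
r1 m[φ1→K] = [12, 10]
r1 m[φ1→G] = [10, 12]
r1 m[φ2→H] = [7, 13]
r1 m[φ2→Q] = [11, 9]
r1 m[φ3→E] = [7, 11]
r1 m[φ3→L] = [12, 6]
r1 m[φ4→H] = [6, 14]
r1 m[φ4→S] = [11, 9]
r1 m[φ5→G] = [3, 1]
r1 m[φ6→E] = [5, 6]
r1 m[H→φ0] = [1, 1]
r1 m[H→φ2] = [1, 1]
r1 m[H→φ4] = [1, 1]
r1 m[E→φ0] = [1, 1]
r1 m[E→φ3] = [1, 1]
r1 m[E→φ6] = [1, 1]
r1 m[S→φ4] = [1, 1]
r1 m[L→φ3] = [1, 1]
r1 m[K→φ0] = [1, 1]
r1 m[K→φ1] = [1, 1]
r1 m[G→φ1] = [1, 1]
r1 m[G→φ5] = [1, 1]
r1 m[Q→φ2] = [1, 1]
r2 m[φ0→H] = [24, 11]
r2 m[φ0→E] = [12, 23]
r2 m[φ0→K] = [20, 15]
r2 m[φ1→K] = [12, 10]
r2 m[φ1→G] = [10, 12]
r2 m[φ2→H] = [7, 13]
r2 m[φ2→Q] = [11, 9]
r2 m[φ3→E] = [7, 11]
r2 m[φ3→L] = [12, 6]
r2 m[φ4→H] = [6, 14]
r2 m[φ4→S] = [11, 9]
r2 m[φ5→G] = [3, 1]
r2 m[φ6→E] = [5, 6]
r2 m[H→φ0] = [42, 182]
r2 m[H→φ2] = [144, 154]
r2 m[H→φ4] = [168, 143]
r2 m[E→φ0] = [35, 66]
r2 m[E→φ3] = [60, 138]
r2 m[E→φ6] = [84, 253]
r2 m[S→φ4] = [1, 1]
r2 m[L→φ3] = [1, 1]
r2 m[K→φ0] = [12, 10]
r2 m[K→φ1] = [20, 15]
r2 m[G→φ1] = [3, 1]
r2 m[G→φ5] = [10, 12]
r2 m[Q→φ2] = [1, 1]
r3 m[φ0→H] = [15146, 6254]
r3 m[φ0→E] = [14000, 19460]
r3 m[φ0→K] = [80500, 80836]
r3 m[φ1→K] = [24, 18]
r3 m[φ1→G] = [180, 210]
r3 m[φ2→H] = [7, 13]
r3 m[φ2→Q] = [1654, 1356]
r3 m[φ3→E] = [7, 11]
r3 m[φ3→L] = [1344, 594]
r3 m[φ4→H] = [6, 14]
r3 m[φ4→S] = [1623, 1387]
r3 m[φ5→G] = [3, 1]
r3 m[φ6→E] = [5, 6]
r3 m[H→φ0] = [42, 182]
r3 m[H→φ2] = [144, 154]
r3 m[H→φ4] = [168, 143]
r3 m[E→φ0] = [35, 66]
r3 m[E→φ3] = [60, 138]
r3 m[E→φ6] = [84, 253]
r3 m[S→φ4] = [1, 1]
r3 m[L→φ3] = [1, 1]
r3 m[K→φ0] = [12, 10]
r3 m[K→φ1] = [20, 15]
r3 m[G→φ1] = [3, 1]
r3 m[G→φ5] = [10, 12]
r3 m[Q→φ2] = [1, 1]
r4 m[φ0→H] = [15146, 6254]
r4 m[φ0→E] = [14000, 19460]
r4 m[φ0→K] = [80500, 80836]
r4 m[φ1→K] = [24, 18]
r4 m[φ1→G] = [180, 210]
r4 m[φ2→H] = [7, 13]
r4 m[φ2→Q] = [1654, 1356]
r4 m[φ3→E] = [7, 11]
r4 m[φ3→L] = [1344, 594]
r4 m[φ4→H] = [6, 14]
r4 m[φ4→S] = [1623, 1387]
r4 m[φ5→G] = [3, 1]
r4 m[φ6→E] = [5, 6]
r4 m[H→φ0] = [42, 182]
r4 m[H→φ2] = [90876, 87556]
r4 m[H→φ4] = [106022, 81302]
r4 m[E→φ0] = [35, 66]
r4 m[E→φ3] = [70000, 116760]
r4 m[E→φ6] = [98000, 214060]
r4 m[S→φ4] = [1, 1]
r4 m[L→φ3] = [1, 1]
r4 m[K→φ0] = [24, 18]
r4 m[K→φ1] = [80500, 80836]
r4 m[G→φ1] = [3, 1]
r4 m[G→φ5] = [180, 210]
r4 m[Q→φ2] = [1, 1]
r5 m[φ0→H] = [29034, 11910]
r5 m[φ0→E] = [27552, 36708]
r5 m[φ0→K] = [80500, 80836]
r5 m[φ1→K] = [24, 18]
r5 m[φ1→G] = [806344, 968016]
r5 m[φ2→H] = [7, 13]
r5 m[φ2→Q] = [976396, 797964]
r5 m[φ3→E] = [7, 11]
r5 m[φ3→L] = [1214080, 560280]
r5 m[φ4→H] = [6, 14]
r5 m[φ4→S] = [943762, 830598]
r5 m[φ5→G] = [3, 1]
r5 m[φ6→E] = [5, 6]
r5 m[H→φ0] = [42, 182]
r5 m[H→φ2] = [90876, 87556]
r5 m[H→φ4] = [106022, 81302]
r5 m[E→φ0] = [35, 66]
r5 m[E→φ3] = [70000, 116760]
r5 m[E→φ6] = [98000, 214060]
r5 m[S→φ4] = [1, 1]
r5 m[L→φ3] = [1, 1]
r5 m[K→φ0] = [24, 18]
r5 m[K→φ1] = [80500, 80836]
r5 m[G→φ1] = [3, 1]
r5 m[G→φ5] = [180, 210]
r5 m[Q→φ2] = [1, 1]
r6 m[φ0→H] = [29034, 11910]
r6 m[φ0→E] = [27552, 36708]
r6 m[φ0→K] = [80500, 80836]
r6 m[φ1→K] = [24, 18]
r6 m[φ1→G] = [806344, 968016]
r6 m[φ2→H] = [7, 13]
r6 m[φ2→Q] = [976396, 797964]
r6 m[φ3→E] = [7, 11]
r6 m[φ3→L] = [1214080, 560280]
r6 m[φ4→H] = [6, 14]
r6 m[φ4→S] = [943762, 830598]
r6 m[φ5→G] = [3, 1]
r6 m[φ6→E] = [5, 6]
r6 m[H→φ0] = [42, 182]
r6 m[H→φ2] = [174204, 166740]
r6 m[H→φ4] = [203238, 154830]
r6 m[E→φ0] = [35, 66]
r6 m[E→φ3] = [137760, 220248]
r6 m[E→φ6] = [192864, 403788]
r6 m[S→φ4] = [1, 1]
r6 m[L→φ3] = [1, 1]
r6 m[K→φ0] = [24, 18]
r6 m[K→φ1] = [80500, 80836]
r6 m[G→φ1] = [3, 1]
r6 m[G→φ5] = [806344, 968016]
r6 m[Q→φ2] = [1, 1]
r7 m[φ0→H] = [29034, 11910]
r7 m[φ0→E] = [27552, 36708]
r7 m[φ0→K] = [80500, 80836]
r7 m[φ1→K] = [24, 18]
r7 m[φ1→G] = [806344, 968016]
r7 m[φ2→H] = [7, 13]
r7 m[φ2→Q] = [1863996, 1523052]
r7 m[φ3→E] = [7, 11]
r7 m[φ3→L] = [2313024, 1074024]
r7 m[φ4→H] = [6, 14]
r7 m[φ4→S] = [1799946, 1587102]
r7 m[φ5→G] = [3, 1]
r7 m[φ6→E] = [5, 6]
r7 m[H→φ0] = [42, 182]
r7 m[H→φ2] = [174204, 166740]
r7 m[H→φ4] = [203238, 154830]
r7 m[E→φ0] = [35, 66]
r7 m[E→φ3] = [137760, 220248]
r7 m[E→φ6] = [192864, 403788]
r7 m[S→φ4] = [1, 1]
r7 m[L→φ3] = [1, 1]
r7 m[K→φ0] = [24, 18]
r7 m[K→φ1] = [80500, 80836]
r7 m[G→φ1] = [3, 1]
r7 m[G→φ5] = [806344, 968016]
r7 m[Q→φ2] = [1, 1]
r8 m[φ0→H] = [29034, 11910]
r8 m[φ0→E] = [27552, 36708]
r8 m[φ0→K] = [80500, 80836]
r8 m[φ1→K] = [24, 18]
r8 m[φ1→G] = [806344, 968016]
r8 m[φ2→H] = [7, 13]
r8 m[φ2→Q] = [1863996, 1523052]
r8 m[φ3→E] = [7, 11]
r8 m[φ3→L] = [2313024, 1074024]
r8 m[φ4→H] = [6, 14]
r8 m[φ4→S] = [1799946, 1587102]
r8 m[φ5→G] = [3, 1]
r8 m[φ6→E] = [5, 6]
r8 m[H→φ0] = [42, 182]
r8 m[H→φ2] = [174204, 166740]
r8 m[H→φ4] = [203238, 154830]
r8 m[E→φ0] = [35, 66]
r8 m[E→φ3] = [137760, 220248]
r8 m[E→φ6] = [192864, 403788]
r8 m[S→φ4] = [1, 1]
r8 m[L→φ3] = [1, 1]
r8 m[K→φ0] = [24, 18]
r8 m[K→φ1] = [80500, 80836]
r8 m[G→φ1] = [3, 1]
r8 m[G→φ5] = [806344, 968016]
r8 m[Q→φ2] = [1, 1]
fixed point reached at round 8
b[H] = ⊗ incoming = [1219428, 2167620]

b[H] = [1219428, 2167620]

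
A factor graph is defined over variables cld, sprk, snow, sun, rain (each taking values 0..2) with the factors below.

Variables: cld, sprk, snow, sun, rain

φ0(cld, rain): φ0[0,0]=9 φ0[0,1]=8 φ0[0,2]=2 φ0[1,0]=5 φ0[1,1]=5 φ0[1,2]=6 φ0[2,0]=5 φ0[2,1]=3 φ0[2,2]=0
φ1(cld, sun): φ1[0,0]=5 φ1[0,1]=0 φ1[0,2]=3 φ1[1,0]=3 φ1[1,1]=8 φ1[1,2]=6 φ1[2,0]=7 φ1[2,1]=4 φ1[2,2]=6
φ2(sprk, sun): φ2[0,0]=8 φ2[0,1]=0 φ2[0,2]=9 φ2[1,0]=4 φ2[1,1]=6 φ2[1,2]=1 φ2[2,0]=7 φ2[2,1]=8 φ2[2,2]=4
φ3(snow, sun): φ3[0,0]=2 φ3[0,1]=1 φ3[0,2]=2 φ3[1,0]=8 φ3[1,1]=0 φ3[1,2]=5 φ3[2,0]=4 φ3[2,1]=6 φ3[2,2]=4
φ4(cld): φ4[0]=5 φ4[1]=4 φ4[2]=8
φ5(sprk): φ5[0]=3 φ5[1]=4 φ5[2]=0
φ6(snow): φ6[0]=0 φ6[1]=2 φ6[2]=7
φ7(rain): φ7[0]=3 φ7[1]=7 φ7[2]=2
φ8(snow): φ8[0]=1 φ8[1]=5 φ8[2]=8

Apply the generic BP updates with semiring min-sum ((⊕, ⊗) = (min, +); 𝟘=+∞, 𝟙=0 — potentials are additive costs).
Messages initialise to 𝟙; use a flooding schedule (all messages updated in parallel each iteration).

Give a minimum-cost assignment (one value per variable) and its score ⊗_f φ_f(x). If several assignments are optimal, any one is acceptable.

assignment: (cld=0, sprk=0, snow=0, sun=1, rain=2); score = 14

init: all messages = 𝟙 over 3 values
r1 m[φ0→cld] = [2, 5, 0]
r1 m[φ0→rain] = [5, 3, 0]
r1 m[φ1→cld] = [0, 3, 4]
r1 m[φ1→sun] = [3, 0, 3]
r1 m[φ2→sprk] = [0, 1, 4]
r1 m[φ2→sun] = [4, 0, 1]
r1 m[φ3→snow] = [1, 0, 4]
r1 m[φ3→sun] = [2, 0, 2]
r1 m[φ4→cld] = [5, 4, 8]
r1 m[φ5→sprk] = [3, 4, 0]
r1 m[φ6→snow] = [0, 2, 7]
r1 m[φ7→rain] = [3, 7, 2]
r1 m[φ8→snow] = [1, 5, 8]
r1 m[cld→φ0] = [0, 0, 0]
r1 m[cld→φ1] = [0, 0, 0]
r1 m[cld→φ4] = [0, 0, 0]
r1 m[sprk→φ2] = [0, 0, 0]
r1 m[sprk→φ5] = [0, 0, 0]
r1 m[snow→φ3] = [0, 0, 0]
r1 m[snow→φ6] = [0, 0, 0]
r1 m[snow→φ8] = [0, 0, 0]
r1 m[sun→φ1] = [0, 0, 0]
r1 m[sun→φ2] = [0, 0, 0]
r1 m[sun→φ3] = [0, 0, 0]
r1 m[rain→φ0] = [0, 0, 0]
r1 m[rain→φ7] = [0, 0, 0]
r2 m[φ0→cld] = [2, 5, 0]
r2 m[φ0→rain] = [5, 3, 0]
r2 m[φ1→cld] = [0, 3, 4]
r2 m[φ1→sun] = [3, 0, 3]
r2 m[φ2→sprk] = [0, 1, 4]
r2 m[φ2→sun] = [4, 0, 1]
r2 m[φ3→snow] = [1, 0, 4]
r2 m[φ3→sun] = [2, 0, 2]
r2 m[φ4→cld] = [5, 4, 8]
r2 m[φ5→sprk] = [3, 4, 0]
r2 m[φ6→snow] = [0, 2, 7]
r2 m[φ7→rain] = [3, 7, 2]
r2 m[φ8→snow] = [1, 5, 8]
r2 m[cld→φ0] = [5, 7, 12]
r2 m[cld→φ1] = [7, 9, 8]
r2 m[cld→φ4] = [2, 8, 4]
r2 m[sprk→φ2] = [3, 4, 0]
r2 m[sprk→φ5] = [0, 1, 4]
r2 m[snow→φ3] = [1, 7, 15]
r2 m[snow→φ6] = [2, 5, 12]
r2 m[snow→φ8] = [1, 2, 11]
r2 m[sun→φ1] = [6, 0, 3]
r2 m[sun→φ2] = [5, 0, 5]
r2 m[sun→φ3] = [7, 0, 4]
r2 m[rain→φ0] = [3, 7, 2]
r2 m[rain→φ7] = [5, 3, 0]
r3 m[φ0→cld] = [4, 8, 2]
r3 m[φ0→rain] = [12, 12, 7]
r3 m[φ1→cld] = [0, 8, 4]
r3 m[φ1→sun] = [12, 7, 10]
r3 m[φ2→sprk] = [0, 6, 8]
r3 m[φ2→sun] = [7, 3, 4]
r3 m[φ3→snow] = [1, 0, 6]
r3 m[φ3→sun] = [3, 2, 3]
r3 m[φ4→cld] = [5, 4, 8]
r3 m[φ5→sprk] = [3, 4, 0]
r3 m[φ6→snow] = [0, 2, 7]
r3 m[φ7→rain] = [3, 7, 2]
r3 m[φ8→snow] = [1, 5, 8]
r3 m[cld→φ0] = [5, 7, 12]
r3 m[cld→φ1] = [7, 9, 8]
r3 m[cld→φ4] = [2, 8, 4]
r3 m[sprk→φ2] = [3, 4, 0]
r3 m[sprk→φ5] = [0, 1, 4]
r3 m[snow→φ3] = [1, 7, 15]
r3 m[snow→φ6] = [2, 5, 12]
r3 m[snow→φ8] = [1, 2, 11]
r3 m[sun→φ1] = [6, 0, 3]
r3 m[sun→φ2] = [5, 0, 5]
r3 m[sun→φ3] = [7, 0, 4]
r3 m[rain→φ0] = [3, 7, 2]
r3 m[rain→φ7] = [5, 3, 0]
r4 m[φ0→cld] = [4, 8, 2]
r4 m[φ0→rain] = [12, 12, 7]
r4 m[φ1→cld] = [0, 8, 4]
r4 m[φ1→sun] = [12, 7, 10]
r4 m[φ2→sprk] = [0, 6, 8]
r4 m[φ2→sun] = [7, 3, 4]
r4 m[φ3→snow] = [1, 0, 6]
r4 m[φ3→sun] = [3, 2, 3]
r4 m[φ4→cld] = [5, 4, 8]
r4 m[φ5→sprk] = [3, 4, 0]
r4 m[φ6→snow] = [0, 2, 7]
r4 m[φ7→rain] = [3, 7, 2]
r4 m[φ8→snow] = [1, 5, 8]
r4 m[cld→φ0] = [5, 12, 12]
r4 m[cld→φ1] = [9, 12, 10]
r4 m[cld→φ4] = [4, 16, 6]
r4 m[sprk→φ2] = [3, 4, 0]
r4 m[sprk→φ5] = [0, 6, 8]
r4 m[snow→φ3] = [1, 7, 15]
r4 m[snow→φ6] = [2, 5, 14]
r4 m[snow→φ8] = [1, 2, 13]
r4 m[sun→φ1] = [10, 5, 7]
r4 m[sun→φ2] = [15, 9, 13]
r4 m[sun→φ3] = [19, 10, 14]
r4 m[rain→φ0] = [3, 7, 2]
r4 m[rain→φ7] = [12, 12, 7]
r5 m[φ0→cld] = [4, 8, 2]
r5 m[φ0→rain] = [14, 13, 7]
r5 m[φ1→cld] = [5, 13, 9]
r5 m[φ1→sun] = [14, 9, 12]
r5 m[φ2→sprk] = [9, 14, 17]
r5 m[φ2→sun] = [7, 3, 4]
r5 m[φ3→snow] = [11, 10, 16]
r5 m[φ3→sun] = [3, 2, 3]
r5 m[φ4→cld] = [5, 4, 8]
r5 m[φ5→sprk] = [3, 4, 0]
r5 m[φ6→snow] = [0, 2, 7]
r5 m[φ7→rain] = [3, 7, 2]
r5 m[φ8→snow] = [1, 5, 8]
r5 m[cld→φ0] = [5, 12, 12]
r5 m[cld→φ1] = [9, 12, 10]
r5 m[cld→φ4] = [4, 16, 6]
r5 m[sprk→φ2] = [3, 4, 0]
r5 m[sprk→φ5] = [0, 6, 8]
r5 m[snow→φ3] = [1, 7, 15]
r5 m[snow→φ6] = [2, 5, 14]
r5 m[snow→φ8] = [1, 2, 13]
r5 m[sun→φ1] = [10, 5, 7]
r5 m[sun→φ2] = [15, 9, 13]
r5 m[sun→φ3] = [19, 10, 14]
r5 m[rain→φ0] = [3, 7, 2]
r5 m[rain→φ7] = [12, 12, 7]
r6 m[φ0→cld] = [4, 8, 2]
r6 m[φ0→rain] = [14, 13, 7]
r6 m[φ1→cld] = [5, 13, 9]
r6 m[φ1→sun] = [14, 9, 12]
r6 m[φ2→sprk] = [9, 14, 17]
r6 m[φ2→sun] = [7, 3, 4]
r6 m[φ3→snow] = [11, 10, 16]
r6 m[φ3→sun] = [3, 2, 3]
r6 m[φ4→cld] = [5, 4, 8]
r6 m[φ5→sprk] = [3, 4, 0]
r6 m[φ6→snow] = [0, 2, 7]
r6 m[φ7→rain] = [3, 7, 2]
r6 m[φ8→snow] = [1, 5, 8]
r6 m[cld→φ0] = [10, 17, 17]
r6 m[cld→φ1] = [9, 12, 10]
r6 m[cld→φ4] = [9, 21, 11]
r6 m[sprk→φ2] = [3, 4, 0]
r6 m[sprk→φ5] = [9, 14, 17]
r6 m[snow→φ3] = [1, 7, 15]
r6 m[snow→φ6] = [12, 15, 24]
r6 m[snow→φ8] = [11, 12, 23]
r6 m[sun→φ1] = [10, 5, 7]
r6 m[sun→φ2] = [17, 11, 15]
r6 m[sun→φ3] = [21, 12, 16]
r6 m[rain→φ0] = [3, 7, 2]
r6 m[rain→φ7] = [14, 13, 7]
r7 m[φ0→cld] = [4, 8, 2]
r7 m[φ0→rain] = [19, 18, 12]
r7 m[φ1→cld] = [5, 13, 9]
r7 m[φ1→sun] = [14, 9, 12]
r7 m[φ2→sprk] = [11, 16, 19]
r7 m[φ2→sun] = [7, 3, 4]
r7 m[φ3→snow] = [13, 12, 18]
r7 m[φ3→sun] = [3, 2, 3]
r7 m[φ4→cld] = [5, 4, 8]
r7 m[φ5→sprk] = [3, 4, 0]
r7 m[φ6→snow] = [0, 2, 7]
r7 m[φ7→rain] = [3, 7, 2]
r7 m[φ8→snow] = [1, 5, 8]
r7 m[cld→φ0] = [10, 17, 17]
r7 m[cld→φ1] = [9, 12, 10]
r7 m[cld→φ4] = [9, 21, 11]
r7 m[sprk→φ2] = [3, 4, 0]
r7 m[sprk→φ5] = [9, 14, 17]
r7 m[snow→φ3] = [1, 7, 15]
r7 m[snow→φ6] = [12, 15, 24]
r7 m[snow→φ8] = [11, 12, 23]
r7 m[sun→φ1] = [10, 5, 7]
r7 m[sun→φ2] = [17, 11, 15]
r7 m[sun→φ3] = [21, 12, 16]
r7 m[rain→φ0] = [3, 7, 2]
r7 m[rain→φ7] = [14, 13, 7]
r8 m[φ0→cld] = [4, 8, 2]
r8 m[φ0→rain] = [19, 18, 12]
r8 m[φ1→cld] = [5, 13, 9]
r8 m[φ1→sun] = [14, 9, 12]
r8 m[φ2→sprk] = [11, 16, 19]
r8 m[φ2→sun] = [7, 3, 4]
r8 m[φ3→snow] = [13, 12, 18]
r8 m[φ3→sun] = [3, 2, 3]
r8 m[φ4→cld] = [5, 4, 8]
r8 m[φ5→sprk] = [3, 4, 0]
r8 m[φ6→snow] = [0, 2, 7]
r8 m[φ7→rain] = [3, 7, 2]
r8 m[φ8→snow] = [1, 5, 8]
r8 m[cld→φ0] = [10, 17, 17]
r8 m[cld→φ1] = [9, 12, 10]
r8 m[cld→φ4] = [9, 21, 11]
r8 m[sprk→φ2] = [3, 4, 0]
r8 m[sprk→φ5] = [11, 16, 19]
r8 m[snow→φ3] = [1, 7, 15]
r8 m[snow→φ6] = [14, 17, 26]
r8 m[snow→φ8] = [13, 14, 25]
r8 m[sun→φ1] = [10, 5, 7]
r8 m[sun→φ2] = [17, 11, 15]
r8 m[sun→φ3] = [21, 12, 16]
r8 m[rain→φ0] = [3, 7, 2]
r8 m[rain→φ7] = [19, 18, 12]
r9 m[φ0→cld] = [4, 8, 2]
r9 m[φ0→rain] = [19, 18, 12]
r9 m[φ1→cld] = [5, 13, 9]
r9 m[φ1→sun] = [14, 9, 12]
r9 m[φ2→sprk] = [11, 16, 19]
r9 m[φ2→sun] = [7, 3, 4]
r9 m[φ3→snow] = [13, 12, 18]
r9 m[φ3→sun] = [3, 2, 3]
r9 m[φ4→cld] = [5, 4, 8]
r9 m[φ5→sprk] = [3, 4, 0]
r9 m[φ6→snow] = [0, 2, 7]
r9 m[φ7→rain] = [3, 7, 2]
r9 m[φ8→snow] = [1, 5, 8]
r9 m[cld→φ0] = [10, 17, 17]
r9 m[cld→φ1] = [9, 12, 10]
r9 m[cld→φ4] = [9, 21, 11]
r9 m[sprk→φ2] = [3, 4, 0]
r9 m[sprk→φ5] = [11, 16, 19]
r9 m[snow→φ3] = [1, 7, 15]
r9 m[snow→φ6] = [14, 17, 26]
r9 m[snow→φ8] = [13, 14, 25]
r9 m[sun→φ1] = [10, 5, 7]
r9 m[sun→φ2] = [17, 11, 15]
r9 m[sun→φ3] = [21, 12, 16]
r9 m[rain→φ0] = [3, 7, 2]
r9 m[rain→φ7] = [19, 18, 12]
fixed point reached at round 9
traceback from cld: (cld=0, sprk=0, snow=0, sun=1, rain=2), score=14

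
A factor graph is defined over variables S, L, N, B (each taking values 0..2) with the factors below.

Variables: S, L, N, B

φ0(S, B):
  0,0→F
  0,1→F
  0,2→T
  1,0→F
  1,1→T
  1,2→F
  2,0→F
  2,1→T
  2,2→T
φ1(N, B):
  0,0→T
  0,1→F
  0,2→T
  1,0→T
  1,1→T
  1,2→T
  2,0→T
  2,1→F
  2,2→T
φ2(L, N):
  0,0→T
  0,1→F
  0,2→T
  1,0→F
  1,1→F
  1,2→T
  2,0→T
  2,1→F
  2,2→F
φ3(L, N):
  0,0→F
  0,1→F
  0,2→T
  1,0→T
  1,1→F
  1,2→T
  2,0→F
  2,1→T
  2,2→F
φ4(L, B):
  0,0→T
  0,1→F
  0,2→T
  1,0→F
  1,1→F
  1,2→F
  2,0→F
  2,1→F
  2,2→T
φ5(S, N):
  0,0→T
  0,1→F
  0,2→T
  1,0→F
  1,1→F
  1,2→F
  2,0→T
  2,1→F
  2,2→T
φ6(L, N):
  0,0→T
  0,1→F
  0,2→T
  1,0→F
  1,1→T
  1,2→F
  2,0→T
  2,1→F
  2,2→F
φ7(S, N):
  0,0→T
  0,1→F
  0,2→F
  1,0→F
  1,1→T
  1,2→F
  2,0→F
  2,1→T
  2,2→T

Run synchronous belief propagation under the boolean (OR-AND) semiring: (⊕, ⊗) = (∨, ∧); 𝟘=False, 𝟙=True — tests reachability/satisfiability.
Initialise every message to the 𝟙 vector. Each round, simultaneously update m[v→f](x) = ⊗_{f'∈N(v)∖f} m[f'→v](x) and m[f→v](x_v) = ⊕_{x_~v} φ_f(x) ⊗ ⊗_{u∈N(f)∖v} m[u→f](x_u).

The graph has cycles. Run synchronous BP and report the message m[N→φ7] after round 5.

init: all messages = 𝟙 over 3 values
r1 m[φ0→S] = [T, T, T]
r1 m[φ0→B] = [F, T, T]
r1 m[φ1→N] = [T, T, T]
r1 m[φ1→B] = [T, T, T]
r1 m[φ2→L] = [T, T, T]
r1 m[φ2→N] = [T, F, T]
r1 m[φ3→L] = [T, T, T]
r1 m[φ3→N] = [T, T, T]
r1 m[φ4→L] = [T, F, T]
r1 m[φ4→B] = [T, F, T]
r1 m[φ5→S] = [T, F, T]
r1 m[φ5→N] = [T, F, T]
r1 m[φ6→L] = [T, T, T]
r1 m[φ6→N] = [T, T, T]
r1 m[φ7→S] = [T, T, T]
r1 m[φ7→N] = [T, T, T]
r1 m[S→φ0] = [T, T, T]
r1 m[S→φ5] = [T, T, T]
r1 m[S→φ7] = [T, T, T]
r1 m[L→φ2] = [T, T, T]
r1 m[L→φ3] = [T, T, T]
r1 m[L→φ4] = [T, T, T]
r1 m[L→φ6] = [T, T, T]
r1 m[N→φ1] = [T, T, T]
r1 m[N→φ2] = [T, T, T]
r1 m[N→φ3] = [T, T, T]
r1 m[N→φ5] = [T, T, T]
r1 m[N→φ6] = [T, T, T]
r1 m[N→φ7] = [T, T, T]
r1 m[B→φ0] = [T, T, T]
r1 m[B→φ1] = [T, T, T]
r1 m[B→φ4] = [T, T, T]
r2 m[φ0→S] = [T, T, T]
r2 m[φ0→B] = [F, T, T]
r2 m[φ1→N] = [T, T, T]
r2 m[φ1→B] = [T, T, T]
r2 m[φ2→L] = [T, T, T]
r2 m[φ2→N] = [T, F, T]
r2 m[φ3→L] = [T, T, T]
r2 m[φ3→N] = [T, T, T]
r2 m[φ4→L] = [T, F, T]
r2 m[φ4→B] = [T, F, T]
r2 m[φ5→S] = [T, F, T]
r2 m[φ5→N] = [T, F, T]
r2 m[φ6→L] = [T, T, T]
r2 m[φ6→N] = [T, T, T]
r2 m[φ7→S] = [T, T, T]
r2 m[φ7→N] = [T, T, T]
r2 m[S→φ0] = [T, F, T]
r2 m[S→φ5] = [T, T, T]
r2 m[S→φ7] = [T, F, T]
r2 m[L→φ2] = [T, F, T]
r2 m[L→φ3] = [T, F, T]
r2 m[L→φ4] = [T, T, T]
r2 m[L→φ6] = [T, F, T]
r2 m[N→φ1] = [T, F, T]
r2 m[N→φ2] = [T, F, T]
r2 m[N→φ3] = [T, F, T]
r2 m[N→φ5] = [T, F, T]
r2 m[N→φ6] = [T, F, T]
r2 m[N→φ7] = [T, F, T]
r2 m[B→φ0] = [T, F, T]
r2 m[B→φ1] = [F, F, T]
r2 m[B→φ4] = [F, T, T]
r3 m[φ0→S] = [T, F, T]
r3 m[φ0→B] = [F, T, T]
r3 m[φ1→N] = [T, T, T]
r3 m[φ1→B] = [T, F, T]
r3 m[φ2→L] = [T, T, T]
r3 m[φ2→N] = [T, F, T]
r3 m[φ3→L] = [T, T, F]
r3 m[φ3→N] = [F, T, T]
r3 m[φ4→L] = [T, F, T]
r3 m[φ4→B] = [T, F, T]
r3 m[φ5→S] = [T, F, T]
r3 m[φ5→N] = [T, F, T]
r3 m[φ6→L] = [T, F, T]
r3 m[φ6→N] = [T, F, T]
r3 m[φ7→S] = [T, F, T]
r3 m[φ7→N] = [T, T, T]
r3 m[S→φ0] = [T, F, T]
r3 m[S→φ5] = [T, T, T]
r3 m[S→φ7] = [T, F, T]
r3 m[L→φ2] = [T, F, T]
r3 m[L→φ3] = [T, F, T]
r3 m[L→φ4] = [T, T, T]
r3 m[L→φ6] = [T, F, T]
r3 m[N→φ1] = [T, F, T]
r3 m[N→φ2] = [T, F, T]
r3 m[N→φ3] = [T, F, T]
r3 m[N→φ5] = [T, F, T]
r3 m[N→φ6] = [T, F, T]
r3 m[N→φ7] = [T, F, T]
r3 m[B→φ0] = [T, F, T]
r3 m[B→φ1] = [F, F, T]
r3 m[B→φ4] = [F, T, T]
r4 m[φ0→S] = [T, F, T]
r4 m[φ0→B] = [F, T, T]
r4 m[φ1→N] = [T, T, T]
r4 m[φ1→B] = [T, F, T]
r4 m[φ2→L] = [T, T, T]
r4 m[φ2→N] = [T, F, T]
r4 m[φ3→L] = [T, T, F]
r4 m[φ3→N] = [F, T, T]
r4 m[φ4→L] = [T, F, T]
r4 m[φ4→B] = [T, F, T]
r4 m[φ5→S] = [T, F, T]
r4 m[φ5→N] = [T, F, T]
r4 m[φ6→L] = [T, F, T]
r4 m[φ6→N] = [T, F, T]
r4 m[φ7→S] = [T, F, T]
r4 m[φ7→N] = [T, T, T]
r4 m[S→φ0] = [T, F, T]
r4 m[S→φ5] = [T, F, T]
r4 m[S→φ7] = [T, F, T]
r4 m[L→φ2] = [T, F, F]
r4 m[L→φ3] = [T, F, T]
r4 m[L→φ4] = [T, F, F]
r4 m[L→φ6] = [T, F, F]
r4 m[N→φ1] = [F, F, T]
r4 m[N→φ2] = [F, F, T]
r4 m[N→φ3] = [T, F, T]
r4 m[N→φ5] = [F, F, T]
r4 m[N→φ6] = [F, F, T]
r4 m[N→φ7] = [F, F, T]
r4 m[B→φ0] = [T, F, T]
r4 m[B→φ1] = [F, F, T]
r4 m[B→φ4] = [F, F, T]
r5 m[φ0→S] = [T, F, T]
r5 m[φ0→B] = [F, T, T]
r5 m[φ1→N] = [T, T, T]
r5 m[φ1→B] = [T, F, T]
r5 m[φ2→L] = [T, T, F]
r5 m[φ2→N] = [T, F, T]
r5 m[φ3→L] = [T, T, F]
r5 m[φ3→N] = [F, T, T]
r5 m[φ4→L] = [T, F, T]
r5 m[φ4→B] = [T, F, T]
r5 m[φ5→S] = [T, F, T]
r5 m[φ5→N] = [T, F, T]
r5 m[φ6→L] = [T, F, F]
r5 m[φ6→N] = [T, F, T]
r5 m[φ7→S] = [F, F, T]
r5 m[φ7→N] = [T, T, T]
r5 m[S→φ0] = [T, F, T]
r5 m[S→φ5] = [T, F, T]
r5 m[S→φ7] = [T, F, T]
r5 m[L→φ2] = [T, F, F]
r5 m[L→φ3] = [T, F, T]
r5 m[L→φ4] = [T, F, F]
r5 m[L→φ6] = [T, F, F]
r5 m[N→φ1] = [F, F, T]
r5 m[N→φ2] = [F, F, T]
r5 m[N→φ3] = [T, F, T]
r5 m[N→φ5] = [F, F, T]
r5 m[N→φ6] = [F, F, T]
r5 m[N→φ7] = [F, F, T]
r5 m[B→φ0] = [T, F, T]
r5 m[B→φ1] = [F, F, T]
r5 m[B→φ4] = [F, F, T]

message @ round 5 = [F, F, T]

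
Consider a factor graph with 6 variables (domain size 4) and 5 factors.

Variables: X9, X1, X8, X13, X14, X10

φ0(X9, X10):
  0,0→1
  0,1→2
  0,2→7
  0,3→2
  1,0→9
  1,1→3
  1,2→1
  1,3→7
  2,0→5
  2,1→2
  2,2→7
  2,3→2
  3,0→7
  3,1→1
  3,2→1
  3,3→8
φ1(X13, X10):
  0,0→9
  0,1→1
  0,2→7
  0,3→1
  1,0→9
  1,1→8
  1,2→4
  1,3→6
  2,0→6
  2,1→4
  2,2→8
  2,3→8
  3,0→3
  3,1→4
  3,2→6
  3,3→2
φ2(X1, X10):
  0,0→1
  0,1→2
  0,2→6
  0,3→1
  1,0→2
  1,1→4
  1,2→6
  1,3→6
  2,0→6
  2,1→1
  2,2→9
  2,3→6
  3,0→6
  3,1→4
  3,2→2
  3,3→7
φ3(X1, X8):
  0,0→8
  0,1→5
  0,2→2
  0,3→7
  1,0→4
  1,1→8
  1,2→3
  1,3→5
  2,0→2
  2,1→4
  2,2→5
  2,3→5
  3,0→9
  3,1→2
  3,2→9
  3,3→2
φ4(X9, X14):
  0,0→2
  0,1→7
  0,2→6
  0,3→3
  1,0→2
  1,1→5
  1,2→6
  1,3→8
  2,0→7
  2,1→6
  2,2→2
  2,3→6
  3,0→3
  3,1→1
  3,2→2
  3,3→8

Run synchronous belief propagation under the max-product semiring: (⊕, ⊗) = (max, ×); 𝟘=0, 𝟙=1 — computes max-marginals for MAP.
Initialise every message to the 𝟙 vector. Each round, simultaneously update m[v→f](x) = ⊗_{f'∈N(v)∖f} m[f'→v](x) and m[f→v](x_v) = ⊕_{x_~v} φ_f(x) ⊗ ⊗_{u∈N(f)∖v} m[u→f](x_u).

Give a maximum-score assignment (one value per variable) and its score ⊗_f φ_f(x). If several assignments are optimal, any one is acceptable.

assignment: (X9=1, X1=3, X8=0, X13=0, X14=3, X10=0); score = 34992

init: all messages = 𝟙 over 4 values
r1 m[φ0→X9] = [7, 9, 7, 8]
r1 m[φ0→X10] = [9, 3, 7, 8]
r1 m[φ1→X13] = [9, 9, 8, 6]
r1 m[φ1→X10] = [9, 8, 8, 8]
r1 m[φ2→X1] = [6, 6, 9, 7]
r1 m[φ2→X10] = [6, 4, 9, 7]
r1 m[φ3→X1] = [8, 8, 5, 9]
r1 m[φ3→X8] = [9, 8, 9, 7]
r1 m[φ4→X9] = [7, 8, 7, 8]
r1 m[φ4→X14] = [7, 7, 6, 8]
r1 m[X9→φ0] = [1, 1, 1, 1]
r1 m[X9→φ4] = [1, 1, 1, 1]
r1 m[X1→φ2] = [1, 1, 1, 1]
r1 m[X1→φ3] = [1, 1, 1, 1]
r1 m[X8→φ3] = [1, 1, 1, 1]
r1 m[X13→φ1] = [1, 1, 1, 1]
r1 m[X14→φ4] = [1, 1, 1, 1]
r1 m[X10→φ0] = [1, 1, 1, 1]
r1 m[X10→φ1] = [1, 1, 1, 1]
r1 m[X10→φ2] = [1, 1, 1, 1]
r2 m[φ0→X9] = [7, 9, 7, 8]
r2 m[φ0→X10] = [9, 3, 7, 8]
r2 m[φ1→X13] = [9, 9, 8, 6]
r2 m[φ1→X10] = [9, 8, 8, 8]
r2 m[φ2→X1] = [6, 6, 9, 7]
r2 m[φ2→X10] = [6, 4, 9, 7]
r2 m[φ3→X1] = [8, 8, 5, 9]
r2 m[φ3→X8] = [9, 8, 9, 7]
r2 m[φ4→X9] = [7, 8, 7, 8]
r2 m[φ4→X14] = [7, 7, 6, 8]
r2 m[X9→φ0] = [7, 8, 7, 8]
r2 m[X9→φ4] = [7, 9, 7, 8]
r2 m[X1→φ2] = [8, 8, 5, 9]
r2 m[X1→φ3] = [6, 6, 9, 7]
r2 m[X8→φ3] = [1, 1, 1, 1]
r2 m[X13→φ1] = [1, 1, 1, 1]
r2 m[X14→φ4] = [1, 1, 1, 1]
r2 m[X10→φ0] = [54, 32, 72, 56]
r2 m[X10→φ1] = [54, 12, 63, 56]
r2 m[X10→φ2] = [81, 24, 56, 64]
r3 m[φ0→X9] = [504, 486, 504, 448]
r3 m[φ0→X10] = [72, 24, 49, 64]
r3 m[φ1→X13] = [486, 486, 504, 378]
r3 m[φ1→X10] = [9, 8, 8, 8]
r3 m[φ2→X1] = [336, 384, 504, 486]
r3 m[φ2→X10] = [54, 36, 48, 63]
r3 m[φ3→X1] = [8, 8, 5, 9]
r3 m[φ3→X8] = [63, 48, 63, 45]
r3 m[φ4→X9] = [7, 8, 7, 8]
r3 m[φ4→X14] = [49, 49, 54, 72]
r3 m[X9→φ0] = [7, 8, 7, 8]
r3 m[X9→φ4] = [7, 9, 7, 8]
r3 m[X1→φ2] = [8, 8, 5, 9]
r3 m[X1→φ3] = [6, 6, 9, 7]
r3 m[X8→φ3] = [1, 1, 1, 1]
r3 m[X13→φ1] = [1, 1, 1, 1]
r3 m[X14→φ4] = [1, 1, 1, 1]
r3 m[X10→φ0] = [54, 32, 72, 56]
r3 m[X10→φ1] = [54, 12, 63, 56]
r3 m[X10→φ2] = [81, 24, 56, 64]
r4 m[φ0→X9] = [504, 486, 504, 448]
r4 m[φ0→X10] = [72, 24, 49, 64]
r4 m[φ1→X13] = [486, 486, 504, 378]
r4 m[φ1→X10] = [9, 8, 8, 8]
r4 m[φ2→X1] = [336, 384, 504, 486]
r4 m[φ2→X10] = [54, 36, 48, 63]
r4 m[φ3→X1] = [8, 8, 5, 9]
r4 m[φ3→X8] = [63, 48, 63, 45]
r4 m[φ4→X9] = [7, 8, 7, 8]
r4 m[φ4→X14] = [49, 49, 54, 72]
r4 m[X9→φ0] = [7, 8, 7, 8]
r4 m[X9→φ4] = [504, 486, 504, 448]
r4 m[X1→φ2] = [8, 8, 5, 9]
r4 m[X1→φ3] = [336, 384, 504, 486]
r4 m[X8→φ3] = [1, 1, 1, 1]
r4 m[X13→φ1] = [1, 1, 1, 1]
r4 m[X14→φ4] = [1, 1, 1, 1]
r4 m[X10→φ0] = [486, 288, 384, 504]
r4 m[X10→φ1] = [3888, 864, 2352, 4032]
r4 m[X10→φ2] = [648, 192, 392, 512]
r5 m[φ0→X9] = [2688, 4374, 2688, 4032]
r5 m[φ0→X10] = [72, 24, 49, 64]
r5 m[φ1→X13] = [34992, 34992, 32256, 14112]
r5 m[φ1→X10] = [9, 8, 8, 8]
r5 m[φ2→X1] = [2352, 3072, 3888, 3888]
r5 m[φ2→X10] = [54, 36, 48, 63]
r5 m[φ3→X1] = [8, 8, 5, 9]
r5 m[φ3→X8] = [4374, 3072, 4374, 2520]
r5 m[φ4→X9] = [7, 8, 7, 8]
r5 m[φ4→X14] = [3528, 3528, 3024, 3888]
r5 m[X9→φ0] = [7, 8, 7, 8]
r5 m[X9→φ4] = [504, 486, 504, 448]
r5 m[X1→φ2] = [8, 8, 5, 9]
r5 m[X1→φ3] = [336, 384, 504, 486]
r5 m[X8→φ3] = [1, 1, 1, 1]
r5 m[X13→φ1] = [1, 1, 1, 1]
r5 m[X14→φ4] = [1, 1, 1, 1]
r5 m[X10→φ0] = [486, 288, 384, 504]
r5 m[X10→φ1] = [3888, 864, 2352, 4032]
r5 m[X10→φ2] = [648, 192, 392, 512]
r6 m[φ0→X9] = [2688, 4374, 2688, 4032]
r6 m[φ0→X10] = [72, 24, 49, 64]
r6 m[φ1→X13] = [34992, 34992, 32256, 14112]
r6 m[φ1→X10] = [9, 8, 8, 8]
r6 m[φ2→X1] = [2352, 3072, 3888, 3888]
r6 m[φ2→X10] = [54, 36, 48, 63]
r6 m[φ3→X1] = [8, 8, 5, 9]
r6 m[φ3→X8] = [4374, 3072, 4374, 2520]
r6 m[φ4→X9] = [7, 8, 7, 8]
r6 m[φ4→X14] = [3528, 3528, 3024, 3888]
r6 m[X9→φ0] = [7, 8, 7, 8]
r6 m[X9→φ4] = [2688, 4374, 2688, 4032]
r6 m[X1→φ2] = [8, 8, 5, 9]
r6 m[X1→φ3] = [2352, 3072, 3888, 3888]
r6 m[X8→φ3] = [1, 1, 1, 1]
r6 m[X13→φ1] = [1, 1, 1, 1]
r6 m[X14→φ4] = [1, 1, 1, 1]
r6 m[X10→φ0] = [486, 288, 384, 504]
r6 m[X10→φ1] = [3888, 864, 2352, 4032]
r6 m[X10→φ2] = [648, 192, 392, 512]
r7 m[φ0→X9] = [2688, 4374, 2688, 4032]
r7 m[φ0→X10] = [72, 24, 49, 64]
r7 m[φ1→X13] = [34992, 34992, 32256, 14112]
r7 m[φ1→X10] = [9, 8, 8, 8]
r7 m[φ2→X1] = [2352, 3072, 3888, 3888]
r7 m[φ2→X10] = [54, 36, 48, 63]
r7 m[φ3→X1] = [8, 8, 5, 9]
r7 m[φ3→X8] = [34992, 24576, 34992, 19440]
r7 m[φ4→X9] = [7, 8, 7, 8]
r7 m[φ4→X14] = [18816, 21870, 26244, 34992]
r7 m[X9→φ0] = [7, 8, 7, 8]
r7 m[X9→φ4] = [2688, 4374, 2688, 4032]
r7 m[X1→φ2] = [8, 8, 5, 9]
r7 m[X1→φ3] = [2352, 3072, 3888, 3888]
r7 m[X8→φ3] = [1, 1, 1, 1]
r7 m[X13→φ1] = [1, 1, 1, 1]
r7 m[X14→φ4] = [1, 1, 1, 1]
r7 m[X10→φ0] = [486, 288, 384, 504]
r7 m[X10→φ1] = [3888, 864, 2352, 4032]
r7 m[X10→φ2] = [648, 192, 392, 512]
r8 m[φ0→X9] = [2688, 4374, 2688, 4032]
r8 m[φ0→X10] = [72, 24, 49, 64]
r8 m[φ1→X13] = [34992, 34992, 32256, 14112]
r8 m[φ1→X10] = [9, 8, 8, 8]
r8 m[φ2→X1] = [2352, 3072, 3888, 3888]
r8 m[φ2→X10] = [54, 36, 48, 63]
r8 m[φ3→X1] = [8, 8, 5, 9]
r8 m[φ3→X8] = [34992, 24576, 34992, 19440]
r8 m[φ4→X9] = [7, 8, 7, 8]
r8 m[φ4→X14] = [18816, 21870, 26244, 34992]
r8 m[X9→φ0] = [7, 8, 7, 8]
r8 m[X9→φ4] = [2688, 4374, 2688, 4032]
r8 m[X1→φ2] = [8, 8, 5, 9]
r8 m[X1→φ3] = [2352, 3072, 3888, 3888]
r8 m[X8→φ3] = [1, 1, 1, 1]
r8 m[X13→φ1] = [1, 1, 1, 1]
r8 m[X14→φ4] = [1, 1, 1, 1]
r8 m[X10→φ0] = [486, 288, 384, 504]
r8 m[X10→φ1] = [3888, 864, 2352, 4032]
r8 m[X10→φ2] = [648, 192, 392, 512]
fixed point reached at round 8
traceback from X9: (X9=1, X1=3, X8=0, X13=0, X14=3, X10=0), score=34992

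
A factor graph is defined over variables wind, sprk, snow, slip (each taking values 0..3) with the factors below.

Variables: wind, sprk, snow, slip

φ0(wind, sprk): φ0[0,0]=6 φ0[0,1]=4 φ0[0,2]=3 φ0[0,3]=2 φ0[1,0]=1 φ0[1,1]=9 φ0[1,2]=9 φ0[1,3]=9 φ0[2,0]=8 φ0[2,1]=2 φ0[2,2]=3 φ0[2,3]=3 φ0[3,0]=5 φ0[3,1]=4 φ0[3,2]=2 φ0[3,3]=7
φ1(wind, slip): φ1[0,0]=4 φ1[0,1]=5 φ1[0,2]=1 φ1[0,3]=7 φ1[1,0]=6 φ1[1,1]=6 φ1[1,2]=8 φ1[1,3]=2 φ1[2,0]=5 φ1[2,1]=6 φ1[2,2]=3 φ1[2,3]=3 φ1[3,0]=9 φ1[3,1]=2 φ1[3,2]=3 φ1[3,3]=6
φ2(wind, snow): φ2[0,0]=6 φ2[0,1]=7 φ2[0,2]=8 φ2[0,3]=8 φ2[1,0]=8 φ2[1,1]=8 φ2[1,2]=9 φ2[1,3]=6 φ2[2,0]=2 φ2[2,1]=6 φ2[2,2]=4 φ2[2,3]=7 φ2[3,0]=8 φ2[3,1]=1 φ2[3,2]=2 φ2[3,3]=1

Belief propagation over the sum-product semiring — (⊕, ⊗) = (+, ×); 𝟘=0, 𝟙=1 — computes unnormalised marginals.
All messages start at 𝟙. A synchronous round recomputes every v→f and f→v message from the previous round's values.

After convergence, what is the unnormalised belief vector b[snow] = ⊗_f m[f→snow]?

b[snow] = [9882, 8705, 9392, 8000]

init: all messages = 𝟙 over 4 values
r1 m[φ0→wind] = [15, 28, 16, 18]
r1 m[φ0→sprk] = [20, 19, 17, 21]
r1 m[φ1→wind] = [17, 22, 17, 20]
r1 m[φ1→slip] = [24, 19, 15, 18]
r1 m[φ2→wind] = [29, 31, 19, 12]
r1 m[φ2→snow] = [24, 22, 23, 22]
r1 m[wind→φ0] = [1, 1, 1, 1]
r1 m[wind→φ1] = [1, 1, 1, 1]
r1 m[wind→φ2] = [1, 1, 1, 1]
r1 m[sprk→φ0] = [1, 1, 1, 1]
r1 m[snow→φ2] = [1, 1, 1, 1]
r1 m[slip→φ1] = [1, 1, 1, 1]
r2 m[φ0→wind] = [15, 28, 16, 18]
r2 m[φ0→sprk] = [20, 19, 17, 21]
r2 m[φ1→wind] = [17, 22, 17, 20]
r2 m[φ1→slip] = [24, 19, 15, 18]
r2 m[φ2→wind] = [29, 31, 19, 12]
r2 m[φ2→snow] = [24, 22, 23, 22]
r2 m[wind→φ0] = [493, 682, 323, 240]
r2 m[wind→φ1] = [435, 868, 304, 216]
r2 m[wind→φ2] = [255, 616, 272, 360]
r2 m[sprk→φ0] = [1, 1, 1, 1]
r2 m[snow→φ2] = [1, 1, 1, 1]
r2 m[slip→φ1] = [1, 1, 1, 1]
r3 m[φ0→wind] = [15, 28, 16, 18]
r3 m[φ0→sprk] = [7424, 9716, 9066, 9773]
r3 m[φ1→wind] = [17, 22, 17, 20]
r3 m[φ1→slip] = [10412, 9639, 8939, 6989]
r3 m[φ2→wind] = [29, 31, 19, 12]
r3 m[φ2→snow] = [9882, 8705, 9392, 8000]
r3 m[wind→φ0] = [493, 682, 323, 240]
r3 m[wind→φ1] = [435, 868, 304, 216]
r3 m[wind→φ2] = [255, 616, 272, 360]
r3 m[sprk→φ0] = [1, 1, 1, 1]
r3 m[snow→φ2] = [1, 1, 1, 1]
r3 m[slip→φ1] = [1, 1, 1, 1]
r4 m[φ0→wind] = [15, 28, 16, 18]
r4 m[φ0→sprk] = [7424, 9716, 9066, 9773]
r4 m[φ1→wind] = [17, 22, 17, 20]
r4 m[φ1→slip] = [10412, 9639, 8939, 6989]
r4 m[φ2→wind] = [29, 31, 19, 12]
r4 m[φ2→snow] = [9882, 8705, 9392, 8000]
r4 m[wind→φ0] = [493, 682, 323, 240]
r4 m[wind→φ1] = [435, 868, 304, 216]
r4 m[wind→φ2] = [255, 616, 272, 360]
r4 m[sprk→φ0] = [1, 1, 1, 1]
r4 m[snow→φ2] = [1, 1, 1, 1]
r4 m[slip→φ1] = [1, 1, 1, 1]
fixed point reached at round 4
b[snow] = ⊗ incoming = [9882, 8705, 9392, 8000]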